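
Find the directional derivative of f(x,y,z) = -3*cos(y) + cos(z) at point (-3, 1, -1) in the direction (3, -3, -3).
-4*sqrt(3)*sin(1)/3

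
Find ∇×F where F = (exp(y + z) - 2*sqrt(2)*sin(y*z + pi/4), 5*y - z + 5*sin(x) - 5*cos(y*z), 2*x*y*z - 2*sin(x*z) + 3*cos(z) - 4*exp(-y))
(2*x*z - 5*y*sin(y*z) + 1 + 4*exp(-y), -2*y*z - 2*sqrt(2)*y*cos(y*z + pi/4) + 2*z*cos(x*z) + exp(y + z), 2*sqrt(2)*z*cos(y*z + pi/4) - exp(y + z) + 5*cos(x))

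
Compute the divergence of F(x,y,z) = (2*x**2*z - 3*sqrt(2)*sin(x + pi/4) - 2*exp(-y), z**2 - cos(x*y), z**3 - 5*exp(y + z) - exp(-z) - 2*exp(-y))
4*x*z + x*sin(x*y) + 3*z**2 - 5*exp(y + z) - 3*sqrt(2)*cos(x + pi/4) + exp(-z)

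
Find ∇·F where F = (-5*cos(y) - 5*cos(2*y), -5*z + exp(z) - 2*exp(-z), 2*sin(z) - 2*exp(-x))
2*cos(z)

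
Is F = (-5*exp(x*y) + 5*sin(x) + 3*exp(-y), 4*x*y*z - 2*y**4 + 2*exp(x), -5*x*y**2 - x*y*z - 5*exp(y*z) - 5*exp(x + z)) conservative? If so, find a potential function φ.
No, ∇×F = (-14*x*y - x*z - 5*z*exp(y*z), 5*y**2 + y*z + 5*exp(x + z), 5*x*exp(x*y) + 4*y*z + 2*exp(x) + 3*exp(-y)) ≠ 0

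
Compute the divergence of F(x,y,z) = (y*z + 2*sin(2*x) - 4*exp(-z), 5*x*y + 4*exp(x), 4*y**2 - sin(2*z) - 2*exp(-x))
5*x + 4*cos(2*x) - 2*cos(2*z)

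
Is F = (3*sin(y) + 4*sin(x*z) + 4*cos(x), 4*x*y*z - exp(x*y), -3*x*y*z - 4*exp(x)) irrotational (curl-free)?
No, ∇×F = (x*(-4*y - 3*z), 4*x*cos(x*z) + 3*y*z + 4*exp(x), 4*y*z - y*exp(x*y) - 3*cos(y))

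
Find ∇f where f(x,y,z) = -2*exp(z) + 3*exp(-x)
(-3*exp(-x), 0, -2*exp(z))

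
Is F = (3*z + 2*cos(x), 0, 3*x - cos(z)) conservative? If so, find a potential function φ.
Yes, F is conservative. φ = 3*x*z + 2*sin(x) - sin(z)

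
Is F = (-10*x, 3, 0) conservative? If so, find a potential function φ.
Yes, F is conservative. φ = -5*x**2 + 3*y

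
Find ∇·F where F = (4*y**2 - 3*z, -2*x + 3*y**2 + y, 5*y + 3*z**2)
6*y + 6*z + 1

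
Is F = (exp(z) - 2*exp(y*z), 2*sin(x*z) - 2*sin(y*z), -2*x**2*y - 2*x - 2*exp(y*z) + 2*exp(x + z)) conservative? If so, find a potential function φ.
No, ∇×F = (-2*x**2 - 2*x*cos(x*z) + 2*y*cos(y*z) - 2*z*exp(y*z), 4*x*y - 2*y*exp(y*z) + exp(z) - 2*exp(x + z) + 2, 2*z*(exp(y*z) + cos(x*z))) ≠ 0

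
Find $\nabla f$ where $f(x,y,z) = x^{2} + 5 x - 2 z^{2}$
(2*x + 5, 0, -4*z)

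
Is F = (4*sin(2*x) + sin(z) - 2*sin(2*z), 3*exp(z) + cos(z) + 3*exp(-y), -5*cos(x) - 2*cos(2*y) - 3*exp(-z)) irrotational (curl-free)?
No, ∇×F = (-3*exp(z) + 4*sin(2*y) + sin(z), -5*sin(x) + cos(z) - 4*cos(2*z), 0)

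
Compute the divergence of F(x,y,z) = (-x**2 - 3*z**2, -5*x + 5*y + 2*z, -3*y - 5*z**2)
-2*x - 10*z + 5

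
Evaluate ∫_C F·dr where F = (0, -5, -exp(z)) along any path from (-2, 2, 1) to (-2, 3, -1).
-5 + 2*sinh(1)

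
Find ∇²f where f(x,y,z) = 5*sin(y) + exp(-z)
-5*sin(y) + exp(-z)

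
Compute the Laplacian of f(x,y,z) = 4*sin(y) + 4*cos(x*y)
-4*x**2*cos(x*y) - 4*y**2*cos(x*y) - 4*sin(y)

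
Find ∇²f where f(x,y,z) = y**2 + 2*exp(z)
2*exp(z) + 2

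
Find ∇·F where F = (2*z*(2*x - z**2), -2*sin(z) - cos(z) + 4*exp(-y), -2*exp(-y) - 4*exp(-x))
4*z - 4*exp(-y)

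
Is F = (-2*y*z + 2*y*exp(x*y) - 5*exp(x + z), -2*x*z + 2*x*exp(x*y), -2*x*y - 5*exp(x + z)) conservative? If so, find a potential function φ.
Yes, F is conservative. φ = -2*x*y*z + 2*exp(x*y) - 5*exp(x + z)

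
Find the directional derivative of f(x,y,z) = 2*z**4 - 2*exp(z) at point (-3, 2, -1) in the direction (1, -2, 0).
0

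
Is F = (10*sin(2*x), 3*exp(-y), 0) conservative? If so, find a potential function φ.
Yes, F is conservative. φ = -5*cos(2*x) - 3*exp(-y)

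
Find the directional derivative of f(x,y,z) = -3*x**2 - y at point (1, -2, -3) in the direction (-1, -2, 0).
8*sqrt(5)/5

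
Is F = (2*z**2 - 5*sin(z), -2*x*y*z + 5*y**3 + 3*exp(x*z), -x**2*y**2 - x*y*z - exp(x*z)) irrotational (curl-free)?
No, ∇×F = (x*(-2*x*y + 2*y - z - 3*exp(x*z)), 2*x*y**2 + y*z + z*exp(x*z) + 4*z - 5*cos(z), z*(-2*y + 3*exp(x*z)))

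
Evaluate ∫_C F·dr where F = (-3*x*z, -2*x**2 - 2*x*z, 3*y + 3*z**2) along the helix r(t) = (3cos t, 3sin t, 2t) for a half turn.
-9*pi**2 - 27*pi/2 + 36 + 8*pi**3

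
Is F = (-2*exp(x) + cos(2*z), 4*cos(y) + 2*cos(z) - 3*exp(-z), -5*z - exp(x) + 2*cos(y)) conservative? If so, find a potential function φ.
No, ∇×F = (-2*sin(y) + 2*sin(z) - 3*exp(-z), exp(x) - 2*sin(2*z), 0) ≠ 0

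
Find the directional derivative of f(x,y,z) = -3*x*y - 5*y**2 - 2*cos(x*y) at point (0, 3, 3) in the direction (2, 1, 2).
-16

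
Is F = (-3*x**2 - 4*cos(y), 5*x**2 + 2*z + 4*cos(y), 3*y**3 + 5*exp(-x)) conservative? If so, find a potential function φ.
No, ∇×F = (9*y**2 - 2, 5*exp(-x), 10*x - 4*sin(y)) ≠ 0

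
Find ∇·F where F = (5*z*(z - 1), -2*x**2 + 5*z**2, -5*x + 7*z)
7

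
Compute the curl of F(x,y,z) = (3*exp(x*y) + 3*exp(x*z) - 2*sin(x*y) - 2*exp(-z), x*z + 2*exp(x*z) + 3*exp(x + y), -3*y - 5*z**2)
(-2*x*exp(x*z) - x - 3, 3*x*exp(x*z) + 2*exp(-z), -3*x*exp(x*y) + 2*x*cos(x*y) + 2*z*exp(x*z) + z + 3*exp(x + y))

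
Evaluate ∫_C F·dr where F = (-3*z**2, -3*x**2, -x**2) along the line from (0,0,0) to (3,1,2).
-27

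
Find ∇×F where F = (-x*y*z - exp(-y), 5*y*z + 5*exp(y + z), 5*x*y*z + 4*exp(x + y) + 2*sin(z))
(5*x*z - 5*y + 4*exp(x + y) - 5*exp(y + z), -x*y - 5*y*z - 4*exp(x + y), x*z - exp(-y))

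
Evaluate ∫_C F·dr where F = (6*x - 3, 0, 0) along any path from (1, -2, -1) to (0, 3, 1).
0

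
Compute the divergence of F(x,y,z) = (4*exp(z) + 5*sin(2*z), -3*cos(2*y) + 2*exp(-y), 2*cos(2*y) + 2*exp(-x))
6*sin(2*y) - 2*exp(-y)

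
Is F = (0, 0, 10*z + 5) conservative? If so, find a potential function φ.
Yes, F is conservative. φ = 5*z*(z + 1)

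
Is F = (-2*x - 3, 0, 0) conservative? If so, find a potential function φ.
Yes, F is conservative. φ = x*(-x - 3)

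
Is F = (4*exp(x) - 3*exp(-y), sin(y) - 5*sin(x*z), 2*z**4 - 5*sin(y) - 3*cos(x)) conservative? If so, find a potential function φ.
No, ∇×F = (5*x*cos(x*z) - 5*cos(y), -3*sin(x), -5*z*cos(x*z) - 3*exp(-y)) ≠ 0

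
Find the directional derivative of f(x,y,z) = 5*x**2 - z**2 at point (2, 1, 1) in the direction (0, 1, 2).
-4*sqrt(5)/5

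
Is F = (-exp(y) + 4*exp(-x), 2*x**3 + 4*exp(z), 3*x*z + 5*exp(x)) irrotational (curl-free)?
No, ∇×F = (-4*exp(z), -3*z - 5*exp(x), 6*x**2 + exp(y))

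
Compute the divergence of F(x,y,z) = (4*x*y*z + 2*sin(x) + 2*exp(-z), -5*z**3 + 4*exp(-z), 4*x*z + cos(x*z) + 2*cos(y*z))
-x*sin(x*z) + 4*x + 4*y*z - 2*y*sin(y*z) + 2*cos(x)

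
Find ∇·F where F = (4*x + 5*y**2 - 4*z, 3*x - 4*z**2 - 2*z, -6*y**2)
4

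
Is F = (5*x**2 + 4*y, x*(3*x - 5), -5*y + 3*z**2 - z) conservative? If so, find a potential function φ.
No, ∇×F = (-5, 0, 6*x - 9) ≠ 0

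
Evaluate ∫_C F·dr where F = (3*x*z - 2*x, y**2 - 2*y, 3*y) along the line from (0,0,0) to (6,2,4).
356/3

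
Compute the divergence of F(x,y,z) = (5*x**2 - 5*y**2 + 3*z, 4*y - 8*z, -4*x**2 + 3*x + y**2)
10*x + 4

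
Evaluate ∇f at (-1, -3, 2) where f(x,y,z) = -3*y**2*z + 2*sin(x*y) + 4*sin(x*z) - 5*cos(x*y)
(8*cos(2) - 15*sin(3) - 6*cos(3), -5*sin(3) - 2*cos(3) + 36, -27 - 4*cos(2))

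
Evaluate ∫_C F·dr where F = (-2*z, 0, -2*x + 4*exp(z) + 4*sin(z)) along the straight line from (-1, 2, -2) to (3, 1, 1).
-4*cos(1) - 2 + 4*cos(2) - 4*exp(-2) + 4*E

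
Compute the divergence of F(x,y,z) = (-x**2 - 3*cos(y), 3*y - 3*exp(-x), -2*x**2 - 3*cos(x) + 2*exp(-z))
-2*x + 3 - 2*exp(-z)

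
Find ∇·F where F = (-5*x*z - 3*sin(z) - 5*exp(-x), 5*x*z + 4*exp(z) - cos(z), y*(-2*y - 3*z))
-3*y - 5*z + 5*exp(-x)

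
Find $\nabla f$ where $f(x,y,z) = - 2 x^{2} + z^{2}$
(-4*x, 0, 2*z)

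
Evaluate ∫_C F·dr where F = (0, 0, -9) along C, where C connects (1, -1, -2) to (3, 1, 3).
-45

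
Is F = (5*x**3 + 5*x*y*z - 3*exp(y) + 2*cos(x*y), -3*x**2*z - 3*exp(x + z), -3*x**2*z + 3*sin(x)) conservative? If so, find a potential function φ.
No, ∇×F = (3*x**2 + 3*exp(x + z), 5*x*y + 6*x*z - 3*cos(x), -11*x*z + 2*x*sin(x*y) + 3*exp(y) - 3*exp(x + z)) ≠ 0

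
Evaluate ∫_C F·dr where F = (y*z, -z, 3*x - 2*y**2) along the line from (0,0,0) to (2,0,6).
18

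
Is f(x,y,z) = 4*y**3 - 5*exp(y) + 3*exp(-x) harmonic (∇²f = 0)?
No, ∇²f = 24*y - 5*exp(y) + 3*exp(-x)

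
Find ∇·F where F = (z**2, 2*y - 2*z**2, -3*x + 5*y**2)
2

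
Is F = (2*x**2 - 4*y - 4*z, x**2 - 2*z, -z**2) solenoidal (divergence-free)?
No, ∇·F = 4*x - 2*z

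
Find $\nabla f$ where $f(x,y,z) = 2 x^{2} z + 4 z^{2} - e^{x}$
(4*x*z - exp(x), 0, 2*x**2 + 8*z)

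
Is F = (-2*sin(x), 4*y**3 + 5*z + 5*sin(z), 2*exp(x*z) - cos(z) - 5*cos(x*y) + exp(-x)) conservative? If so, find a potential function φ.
No, ∇×F = (5*x*sin(x*y) - 5*cos(z) - 5, -5*y*sin(x*y) - 2*z*exp(x*z) + exp(-x), 0) ≠ 0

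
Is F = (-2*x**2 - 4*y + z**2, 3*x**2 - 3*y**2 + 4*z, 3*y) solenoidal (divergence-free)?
No, ∇·F = -4*x - 6*y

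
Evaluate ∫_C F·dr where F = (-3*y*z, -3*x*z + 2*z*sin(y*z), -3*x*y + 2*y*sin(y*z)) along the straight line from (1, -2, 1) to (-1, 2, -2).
-18 + 2*cos(2) - 2*cos(4)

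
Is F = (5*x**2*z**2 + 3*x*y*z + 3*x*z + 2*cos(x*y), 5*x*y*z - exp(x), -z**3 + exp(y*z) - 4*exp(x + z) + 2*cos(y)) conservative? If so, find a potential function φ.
No, ∇×F = (-5*x*y + z*exp(y*z) - 2*sin(y), 10*x**2*z + 3*x*y + 3*x + 4*exp(x + z), -3*x*z + 2*x*sin(x*y) + 5*y*z - exp(x)) ≠ 0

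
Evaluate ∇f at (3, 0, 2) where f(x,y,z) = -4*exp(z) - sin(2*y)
(0, -2, -4*exp(2))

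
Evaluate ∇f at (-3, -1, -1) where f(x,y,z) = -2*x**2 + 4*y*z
(12, -4, -4)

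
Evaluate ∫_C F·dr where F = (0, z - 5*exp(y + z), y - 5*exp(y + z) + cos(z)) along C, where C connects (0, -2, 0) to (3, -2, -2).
-sin(2) - 5*exp(-4) + 5*exp(-2) + 4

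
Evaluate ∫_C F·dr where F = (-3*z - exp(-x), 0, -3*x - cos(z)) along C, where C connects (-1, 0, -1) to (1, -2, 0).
-E - sin(1) + exp(-1) + 3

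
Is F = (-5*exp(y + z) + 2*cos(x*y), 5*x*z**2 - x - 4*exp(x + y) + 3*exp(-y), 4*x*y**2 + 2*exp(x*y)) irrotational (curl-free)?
No, ∇×F = (2*x*(4*y - 5*z + exp(x*y)), -4*y**2 - 2*y*exp(x*y) - 5*exp(y + z), 2*x*sin(x*y) + 5*z**2 - 4*exp(x + y) + 5*exp(y + z) - 1)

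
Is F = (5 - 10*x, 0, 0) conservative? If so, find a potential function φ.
Yes, F is conservative. φ = 5*x*(1 - x)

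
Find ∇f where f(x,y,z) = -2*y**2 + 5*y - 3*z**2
(0, 5 - 4*y, -6*z)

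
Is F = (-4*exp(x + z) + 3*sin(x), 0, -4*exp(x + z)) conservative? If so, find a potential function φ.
Yes, F is conservative. φ = -4*exp(x + z) - 3*cos(x)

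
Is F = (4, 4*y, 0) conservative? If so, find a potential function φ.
Yes, F is conservative. φ = 4*x + 2*y**2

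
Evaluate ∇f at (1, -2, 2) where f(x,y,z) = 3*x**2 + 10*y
(6, 10, 0)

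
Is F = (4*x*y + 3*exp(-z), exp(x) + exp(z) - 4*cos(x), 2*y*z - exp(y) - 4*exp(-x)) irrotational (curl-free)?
No, ∇×F = (2*z - exp(y) - exp(z), -3*exp(-z) - 4*exp(-x), -4*x + exp(x) + 4*sin(x))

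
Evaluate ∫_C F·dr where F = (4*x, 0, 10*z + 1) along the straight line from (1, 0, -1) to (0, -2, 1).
0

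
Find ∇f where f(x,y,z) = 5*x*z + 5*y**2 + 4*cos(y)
(5*z, 10*y - 4*sin(y), 5*x)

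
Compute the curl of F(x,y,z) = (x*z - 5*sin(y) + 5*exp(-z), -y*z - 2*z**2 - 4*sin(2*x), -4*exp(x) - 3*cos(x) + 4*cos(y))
(y + 4*z - 4*sin(y), x + 4*exp(x) - 3*sin(x) - 5*exp(-z), -8*cos(2*x) + 5*cos(y))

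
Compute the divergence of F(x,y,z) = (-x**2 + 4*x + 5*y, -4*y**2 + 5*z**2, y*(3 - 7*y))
-2*x - 8*y + 4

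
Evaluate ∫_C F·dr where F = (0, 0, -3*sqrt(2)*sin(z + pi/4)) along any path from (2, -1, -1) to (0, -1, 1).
-6*sin(1)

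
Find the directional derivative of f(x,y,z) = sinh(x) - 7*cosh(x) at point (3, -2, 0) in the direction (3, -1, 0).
-3*sqrt(10)*(-cosh(3) + 7*sinh(3))/10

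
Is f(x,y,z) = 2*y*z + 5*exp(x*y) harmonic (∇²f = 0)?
No, ∇²f = 5*(x**2 + y**2)*exp(x*y)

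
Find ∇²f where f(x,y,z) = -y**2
-2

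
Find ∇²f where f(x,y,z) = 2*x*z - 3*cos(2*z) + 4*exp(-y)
12*cos(2*z) + 4*exp(-y)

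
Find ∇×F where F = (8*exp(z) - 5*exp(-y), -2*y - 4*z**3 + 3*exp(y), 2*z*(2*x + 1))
(12*z**2, -4*z + 8*exp(z), -5*exp(-y))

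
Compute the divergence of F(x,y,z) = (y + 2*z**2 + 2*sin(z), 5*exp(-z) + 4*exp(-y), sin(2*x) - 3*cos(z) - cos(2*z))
((4*cos(z) + 3)*exp(y)*sin(z) - 4)*exp(-y)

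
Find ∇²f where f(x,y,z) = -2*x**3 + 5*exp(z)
-12*x + 5*exp(z)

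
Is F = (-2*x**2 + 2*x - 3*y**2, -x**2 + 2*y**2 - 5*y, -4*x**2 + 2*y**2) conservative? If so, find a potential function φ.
No, ∇×F = (4*y, 8*x, -2*x + 6*y) ≠ 0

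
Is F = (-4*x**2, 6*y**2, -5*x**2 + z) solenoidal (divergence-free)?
No, ∇·F = -8*x + 12*y + 1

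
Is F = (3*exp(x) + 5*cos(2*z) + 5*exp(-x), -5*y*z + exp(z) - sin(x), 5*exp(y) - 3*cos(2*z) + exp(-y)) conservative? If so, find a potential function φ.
No, ∇×F = (5*y + 5*exp(y) - exp(z) - exp(-y), -10*sin(2*z), -cos(x)) ≠ 0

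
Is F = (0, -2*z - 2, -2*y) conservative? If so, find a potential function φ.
Yes, F is conservative. φ = 2*y*(-z - 1)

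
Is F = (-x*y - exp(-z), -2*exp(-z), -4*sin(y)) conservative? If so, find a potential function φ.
No, ∇×F = (-4*cos(y) - 2*exp(-z), exp(-z), x) ≠ 0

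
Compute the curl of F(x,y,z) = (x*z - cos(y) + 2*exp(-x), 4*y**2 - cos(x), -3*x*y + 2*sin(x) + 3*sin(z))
(-3*x, x + 3*y - 2*cos(x), sin(x) - sin(y))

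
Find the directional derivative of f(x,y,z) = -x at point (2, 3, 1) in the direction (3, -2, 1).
-3*sqrt(14)/14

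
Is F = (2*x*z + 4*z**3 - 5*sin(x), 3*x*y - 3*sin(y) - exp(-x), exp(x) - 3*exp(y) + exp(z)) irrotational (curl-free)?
No, ∇×F = (-3*exp(y), 2*x + 12*z**2 - exp(x), 3*y + exp(-x))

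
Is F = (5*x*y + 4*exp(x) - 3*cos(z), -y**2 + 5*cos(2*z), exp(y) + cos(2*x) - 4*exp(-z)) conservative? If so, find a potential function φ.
No, ∇×F = (exp(y) + 10*sin(2*z), 2*sin(2*x) + 3*sin(z), -5*x) ≠ 0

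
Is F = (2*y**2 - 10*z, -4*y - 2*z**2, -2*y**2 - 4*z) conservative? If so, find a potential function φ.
No, ∇×F = (-4*y + 4*z, -10, -4*y) ≠ 0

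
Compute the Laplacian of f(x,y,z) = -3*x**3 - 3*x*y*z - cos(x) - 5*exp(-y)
-18*x + cos(x) - 5*exp(-y)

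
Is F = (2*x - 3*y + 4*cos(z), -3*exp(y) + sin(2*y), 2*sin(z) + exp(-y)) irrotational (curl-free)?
No, ∇×F = (-exp(-y), -4*sin(z), 3)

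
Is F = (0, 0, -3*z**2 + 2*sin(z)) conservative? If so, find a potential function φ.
Yes, F is conservative. φ = -z**3 - 2*cos(z)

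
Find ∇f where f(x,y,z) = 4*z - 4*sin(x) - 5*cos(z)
(-4*cos(x), 0, 5*sin(z) + 4)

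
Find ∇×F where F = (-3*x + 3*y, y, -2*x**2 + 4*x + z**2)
(0, 4*x - 4, -3)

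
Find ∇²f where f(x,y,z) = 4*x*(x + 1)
8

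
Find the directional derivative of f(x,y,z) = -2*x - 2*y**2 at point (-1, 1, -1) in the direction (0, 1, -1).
-2*sqrt(2)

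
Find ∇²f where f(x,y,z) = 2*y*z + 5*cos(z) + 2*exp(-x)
-5*cos(z) + 2*exp(-x)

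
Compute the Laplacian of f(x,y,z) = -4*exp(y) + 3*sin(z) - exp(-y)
-4*exp(y) - 3*sin(z) - exp(-y)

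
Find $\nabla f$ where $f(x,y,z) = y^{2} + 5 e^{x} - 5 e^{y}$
(5*exp(x), 2*y - 5*exp(y), 0)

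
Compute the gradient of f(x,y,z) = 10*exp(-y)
(0, -10*exp(-y), 0)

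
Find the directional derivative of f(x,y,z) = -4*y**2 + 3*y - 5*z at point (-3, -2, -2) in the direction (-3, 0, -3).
5*sqrt(2)/2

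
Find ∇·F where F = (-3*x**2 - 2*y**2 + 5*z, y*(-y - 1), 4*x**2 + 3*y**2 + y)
-6*x - 2*y - 1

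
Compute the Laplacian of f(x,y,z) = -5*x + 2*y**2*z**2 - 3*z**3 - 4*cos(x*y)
4*x**2*cos(x*y) + 4*y**2*cos(x*y) + 4*y**2 + 4*z**2 - 18*z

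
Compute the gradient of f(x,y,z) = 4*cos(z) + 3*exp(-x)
(-3*exp(-x), 0, -4*sin(z))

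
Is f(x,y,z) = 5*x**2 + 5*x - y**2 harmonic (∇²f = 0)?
No, ∇²f = 8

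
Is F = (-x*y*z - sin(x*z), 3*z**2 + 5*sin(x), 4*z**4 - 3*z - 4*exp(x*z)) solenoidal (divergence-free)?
No, ∇·F = -4*x*exp(x*z) - y*z + 16*z**3 - z*cos(x*z) - 3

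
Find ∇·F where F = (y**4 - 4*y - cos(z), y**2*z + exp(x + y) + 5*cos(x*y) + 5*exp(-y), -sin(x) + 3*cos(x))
-5*x*sin(x*y) + 2*y*z + exp(x + y) - 5*exp(-y)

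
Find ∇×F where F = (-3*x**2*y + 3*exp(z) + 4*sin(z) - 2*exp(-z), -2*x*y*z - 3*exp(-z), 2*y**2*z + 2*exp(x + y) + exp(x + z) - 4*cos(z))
((2*(x*y + 2*y*z + exp(x + y))*exp(z) - 3)*exp(-z), ((3*exp(z) - 2*exp(x + y) - exp(x + z) + 4*cos(z))*exp(z) + 2)*exp(-z), 3*x**2 - 2*y*z)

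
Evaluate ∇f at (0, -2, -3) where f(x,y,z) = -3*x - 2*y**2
(-3, 8, 0)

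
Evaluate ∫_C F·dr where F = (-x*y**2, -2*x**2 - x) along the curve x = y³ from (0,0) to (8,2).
-956/7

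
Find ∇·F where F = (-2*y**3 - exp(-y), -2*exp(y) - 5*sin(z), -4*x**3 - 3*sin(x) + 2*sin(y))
-2*exp(y)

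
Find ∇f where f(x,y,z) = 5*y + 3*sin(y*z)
(0, 3*z*cos(y*z) + 5, 3*y*cos(y*z))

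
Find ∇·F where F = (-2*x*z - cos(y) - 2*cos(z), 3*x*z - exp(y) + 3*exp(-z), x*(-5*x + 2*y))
-2*z - exp(y)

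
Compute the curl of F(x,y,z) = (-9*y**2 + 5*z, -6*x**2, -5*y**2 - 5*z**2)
(-10*y, 5, -12*x + 18*y)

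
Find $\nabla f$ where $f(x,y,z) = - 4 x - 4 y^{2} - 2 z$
(-4, -8*y, -2)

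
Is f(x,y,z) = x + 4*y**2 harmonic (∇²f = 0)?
No, ∇²f = 8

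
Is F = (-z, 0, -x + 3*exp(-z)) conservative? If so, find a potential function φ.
Yes, F is conservative. φ = -x*z - 3*exp(-z)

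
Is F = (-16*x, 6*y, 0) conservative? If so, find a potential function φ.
Yes, F is conservative. φ = -8*x**2 + 3*y**2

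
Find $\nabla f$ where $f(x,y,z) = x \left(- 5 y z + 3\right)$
(-5*y*z + 3, -5*x*z, -5*x*y)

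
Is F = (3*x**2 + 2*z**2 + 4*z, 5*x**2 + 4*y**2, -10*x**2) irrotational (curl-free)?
No, ∇×F = (0, 20*x + 4*z + 4, 10*x)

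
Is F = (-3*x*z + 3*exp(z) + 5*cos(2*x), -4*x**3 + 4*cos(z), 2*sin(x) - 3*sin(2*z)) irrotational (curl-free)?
No, ∇×F = (4*sin(z), -3*x + 3*exp(z) - 2*cos(x), -12*x**2)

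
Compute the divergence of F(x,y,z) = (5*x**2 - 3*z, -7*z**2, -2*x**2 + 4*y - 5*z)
10*x - 5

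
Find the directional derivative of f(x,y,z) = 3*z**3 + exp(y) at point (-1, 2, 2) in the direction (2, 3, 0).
3*sqrt(13)*exp(2)/13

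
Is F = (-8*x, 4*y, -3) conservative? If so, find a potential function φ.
Yes, F is conservative. φ = -4*x**2 + 2*y**2 - 3*z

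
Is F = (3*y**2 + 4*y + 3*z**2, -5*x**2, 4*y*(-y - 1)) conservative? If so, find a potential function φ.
No, ∇×F = (-8*y - 4, 6*z, -10*x - 6*y - 4) ≠ 0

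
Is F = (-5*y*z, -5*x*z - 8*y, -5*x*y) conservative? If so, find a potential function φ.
Yes, F is conservative. φ = y*(-5*x*z - 4*y)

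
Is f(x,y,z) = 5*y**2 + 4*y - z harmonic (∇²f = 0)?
No, ∇²f = 10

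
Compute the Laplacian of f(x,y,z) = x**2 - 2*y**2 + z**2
0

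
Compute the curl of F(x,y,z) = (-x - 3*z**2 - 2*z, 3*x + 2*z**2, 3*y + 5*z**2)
(3 - 4*z, -6*z - 2, 3)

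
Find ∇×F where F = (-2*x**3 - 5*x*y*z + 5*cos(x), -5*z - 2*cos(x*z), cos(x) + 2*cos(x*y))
(-2*x*sin(x*y) - 2*x*sin(x*z) + 5, -5*x*y + 2*y*sin(x*y) + sin(x), z*(5*x + 2*sin(x*z)))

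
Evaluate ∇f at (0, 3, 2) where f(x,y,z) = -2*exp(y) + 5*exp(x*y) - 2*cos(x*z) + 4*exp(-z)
(15, -2*exp(3), -4*exp(-2))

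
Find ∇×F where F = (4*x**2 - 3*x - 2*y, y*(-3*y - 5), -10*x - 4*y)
(-4, 10, 2)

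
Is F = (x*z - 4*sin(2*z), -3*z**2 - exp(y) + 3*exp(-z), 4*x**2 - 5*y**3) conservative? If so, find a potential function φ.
No, ∇×F = (-15*y**2 + 6*z + 3*exp(-z), -7*x - 8*cos(2*z), 0) ≠ 0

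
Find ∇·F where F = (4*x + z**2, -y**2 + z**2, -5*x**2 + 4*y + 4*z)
8 - 2*y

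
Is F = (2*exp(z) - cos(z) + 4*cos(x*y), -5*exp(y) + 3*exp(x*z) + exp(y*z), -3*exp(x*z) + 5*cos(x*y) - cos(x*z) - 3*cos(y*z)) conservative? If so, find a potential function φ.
No, ∇×F = (-3*x*exp(x*z) - 5*x*sin(x*y) - y*exp(y*z) + 3*z*sin(y*z), 5*y*sin(x*y) + 3*z*exp(x*z) - z*sin(x*z) + 2*exp(z) + sin(z), 4*x*sin(x*y) + 3*z*exp(x*z)) ≠ 0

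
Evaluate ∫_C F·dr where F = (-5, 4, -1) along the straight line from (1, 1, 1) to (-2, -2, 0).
4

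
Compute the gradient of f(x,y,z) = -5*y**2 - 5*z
(0, -10*y, -5)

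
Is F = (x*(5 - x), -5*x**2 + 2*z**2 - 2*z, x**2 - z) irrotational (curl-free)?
No, ∇×F = (2 - 4*z, -2*x, -10*x)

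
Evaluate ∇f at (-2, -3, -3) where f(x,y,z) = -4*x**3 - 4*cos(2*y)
(-48, -8*sin(6), 0)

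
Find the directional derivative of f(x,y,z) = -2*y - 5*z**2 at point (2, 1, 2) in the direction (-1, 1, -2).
19*sqrt(6)/3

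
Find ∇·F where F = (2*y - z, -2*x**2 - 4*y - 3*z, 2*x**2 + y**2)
-4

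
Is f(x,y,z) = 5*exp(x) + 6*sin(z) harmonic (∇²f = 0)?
No, ∇²f = 5*exp(x) - 6*sin(z)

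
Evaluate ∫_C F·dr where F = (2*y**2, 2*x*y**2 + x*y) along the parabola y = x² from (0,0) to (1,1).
48/35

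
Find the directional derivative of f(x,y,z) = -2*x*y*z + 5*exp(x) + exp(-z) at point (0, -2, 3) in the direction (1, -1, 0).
17*sqrt(2)/2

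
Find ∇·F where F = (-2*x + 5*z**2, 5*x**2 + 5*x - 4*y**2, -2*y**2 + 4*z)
2 - 8*y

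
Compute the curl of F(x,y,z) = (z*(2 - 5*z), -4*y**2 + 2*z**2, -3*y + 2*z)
(-4*z - 3, 2 - 10*z, 0)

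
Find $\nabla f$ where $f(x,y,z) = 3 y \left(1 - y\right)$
(0, 3 - 6*y, 0)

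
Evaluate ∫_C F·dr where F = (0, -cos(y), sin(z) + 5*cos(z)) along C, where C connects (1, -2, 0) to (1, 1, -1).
-6*sin(1) - sin(2) - cos(1) + 1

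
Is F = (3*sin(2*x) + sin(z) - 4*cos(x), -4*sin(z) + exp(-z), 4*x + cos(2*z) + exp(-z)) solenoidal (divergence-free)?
No, ∇·F = 4*sin(x) - 2*sin(2*z) + 6*cos(2*x) - exp(-z)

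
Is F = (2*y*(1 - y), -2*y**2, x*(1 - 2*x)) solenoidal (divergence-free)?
No, ∇·F = -4*y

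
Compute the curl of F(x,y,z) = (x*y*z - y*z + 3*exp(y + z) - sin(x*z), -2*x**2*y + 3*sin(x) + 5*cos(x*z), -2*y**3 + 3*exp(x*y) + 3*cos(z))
(3*x*exp(x*y) + 5*x*sin(x*z) - 6*y**2, x*y - x*cos(x*z) - 3*y*exp(x*y) - y + 3*exp(y + z), -4*x*y - x*z - 5*z*sin(x*z) + z - 3*exp(y + z) + 3*cos(x))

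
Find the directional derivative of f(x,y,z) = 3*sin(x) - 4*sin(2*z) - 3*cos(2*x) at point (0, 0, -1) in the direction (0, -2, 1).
-8*sqrt(5)*cos(2)/5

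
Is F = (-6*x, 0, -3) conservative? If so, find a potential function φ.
Yes, F is conservative. φ = -3*x**2 - 3*z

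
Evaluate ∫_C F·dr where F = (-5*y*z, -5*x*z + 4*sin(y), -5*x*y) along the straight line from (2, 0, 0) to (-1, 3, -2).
-26 - 4*cos(3)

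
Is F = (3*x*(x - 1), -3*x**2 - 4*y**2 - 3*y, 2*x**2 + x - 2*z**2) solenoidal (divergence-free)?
No, ∇·F = 6*x - 8*y - 4*z - 6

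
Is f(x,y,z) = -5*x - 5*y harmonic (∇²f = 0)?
Yes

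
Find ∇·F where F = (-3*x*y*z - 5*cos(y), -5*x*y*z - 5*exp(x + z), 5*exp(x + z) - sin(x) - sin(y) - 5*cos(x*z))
-5*x*z + 5*x*sin(x*z) - 3*y*z + 5*exp(x + z)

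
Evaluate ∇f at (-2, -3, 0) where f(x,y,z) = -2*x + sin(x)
(-2 + cos(2), 0, 0)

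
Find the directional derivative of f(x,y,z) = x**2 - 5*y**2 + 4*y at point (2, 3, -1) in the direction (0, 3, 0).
-26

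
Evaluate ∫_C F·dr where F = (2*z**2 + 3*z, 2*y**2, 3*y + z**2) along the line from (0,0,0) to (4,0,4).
88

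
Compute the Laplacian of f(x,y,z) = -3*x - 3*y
0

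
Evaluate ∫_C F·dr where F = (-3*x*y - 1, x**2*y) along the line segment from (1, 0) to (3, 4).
46/3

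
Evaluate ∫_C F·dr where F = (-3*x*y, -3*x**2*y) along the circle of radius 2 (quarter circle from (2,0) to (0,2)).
-4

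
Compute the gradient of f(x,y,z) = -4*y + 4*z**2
(0, -4, 8*z)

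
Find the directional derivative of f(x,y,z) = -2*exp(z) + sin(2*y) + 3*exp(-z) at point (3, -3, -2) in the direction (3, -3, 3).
-sqrt(3)*(2 + 2*exp(2)*cos(6) + 3*exp(4))*exp(-2)/3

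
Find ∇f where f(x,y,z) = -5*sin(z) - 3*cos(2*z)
(0, 0, (12*sin(z) - 5)*cos(z))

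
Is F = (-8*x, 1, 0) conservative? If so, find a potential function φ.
Yes, F is conservative. φ = -4*x**2 + y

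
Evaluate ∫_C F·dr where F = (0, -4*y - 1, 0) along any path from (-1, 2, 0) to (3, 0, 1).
10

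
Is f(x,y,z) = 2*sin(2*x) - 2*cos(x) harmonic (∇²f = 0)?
No, ∇²f = -8*sin(2*x) + 2*cos(x)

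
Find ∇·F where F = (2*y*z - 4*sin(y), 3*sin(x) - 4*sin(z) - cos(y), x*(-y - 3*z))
-3*x + sin(y)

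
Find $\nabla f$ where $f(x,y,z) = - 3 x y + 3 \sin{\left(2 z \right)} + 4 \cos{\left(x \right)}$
(-3*y - 4*sin(x), -3*x, 6*cos(2*z))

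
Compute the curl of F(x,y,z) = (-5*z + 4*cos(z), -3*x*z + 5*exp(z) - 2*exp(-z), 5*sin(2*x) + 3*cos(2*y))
(3*x - 5*exp(z) - 6*sin(2*y) - 2*exp(-z), 20*sin(x)**2 - 4*sin(z) - 15, -3*z)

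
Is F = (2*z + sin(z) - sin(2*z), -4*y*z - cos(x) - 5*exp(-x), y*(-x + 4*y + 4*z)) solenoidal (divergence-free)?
No, ∇·F = 4*y - 4*z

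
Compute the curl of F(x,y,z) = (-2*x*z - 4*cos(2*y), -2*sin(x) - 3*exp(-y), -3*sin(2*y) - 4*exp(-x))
(-6*cos(2*y), -2*x - 4*exp(-x), -8*sin(2*y) - 2*cos(x))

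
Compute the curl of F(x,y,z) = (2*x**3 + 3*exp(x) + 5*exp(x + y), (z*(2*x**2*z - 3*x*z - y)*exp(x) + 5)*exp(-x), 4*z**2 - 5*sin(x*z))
(-4*x**2*z + 6*x*z + y, 5*z*cos(x*z), (z**2*(4*x - 3)*exp(x) - 5*exp(2*x + y) - 5)*exp(-x))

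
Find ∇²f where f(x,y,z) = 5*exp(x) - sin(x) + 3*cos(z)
5*exp(x) + sin(x) - 3*cos(z)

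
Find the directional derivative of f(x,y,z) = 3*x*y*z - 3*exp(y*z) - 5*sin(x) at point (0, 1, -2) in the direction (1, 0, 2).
sqrt(5)*(-11*exp(2) - 6)*exp(-2)/5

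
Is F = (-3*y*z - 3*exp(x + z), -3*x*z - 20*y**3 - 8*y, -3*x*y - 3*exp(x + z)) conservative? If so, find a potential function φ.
Yes, F is conservative. φ = -3*x*y*z - 5*y**4 - 4*y**2 - 3*exp(x + z)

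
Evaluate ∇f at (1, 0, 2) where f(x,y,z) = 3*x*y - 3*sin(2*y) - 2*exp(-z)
(0, -3, 2*exp(-2))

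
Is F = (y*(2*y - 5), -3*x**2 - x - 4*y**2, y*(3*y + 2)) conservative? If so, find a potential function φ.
No, ∇×F = (6*y + 2, 0, -6*x - 4*y + 4) ≠ 0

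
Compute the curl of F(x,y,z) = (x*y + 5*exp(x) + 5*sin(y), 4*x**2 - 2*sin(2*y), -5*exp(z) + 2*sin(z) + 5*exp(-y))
(-5*exp(-y), 0, 7*x - 5*cos(y))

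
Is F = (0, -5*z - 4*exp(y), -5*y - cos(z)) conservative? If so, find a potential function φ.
Yes, F is conservative. φ = -5*y*z - 4*exp(y) - sin(z)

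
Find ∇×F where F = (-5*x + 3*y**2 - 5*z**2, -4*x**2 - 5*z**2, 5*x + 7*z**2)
(10*z, -10*z - 5, -8*x - 6*y)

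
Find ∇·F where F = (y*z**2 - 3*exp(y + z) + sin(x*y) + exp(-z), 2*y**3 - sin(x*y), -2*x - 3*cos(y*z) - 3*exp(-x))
-x*cos(x*y) + 6*y**2 + 3*y*sin(y*z) + y*cos(x*y)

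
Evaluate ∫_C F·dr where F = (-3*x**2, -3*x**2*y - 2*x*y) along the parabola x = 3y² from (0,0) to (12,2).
-2040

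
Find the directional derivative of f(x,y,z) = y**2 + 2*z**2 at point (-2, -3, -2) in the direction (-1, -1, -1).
14*sqrt(3)/3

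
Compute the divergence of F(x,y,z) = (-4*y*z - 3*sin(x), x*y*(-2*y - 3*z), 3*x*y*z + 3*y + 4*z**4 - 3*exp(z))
-x*y - 3*x*z + 16*z**3 - 3*exp(z) - 3*cos(x)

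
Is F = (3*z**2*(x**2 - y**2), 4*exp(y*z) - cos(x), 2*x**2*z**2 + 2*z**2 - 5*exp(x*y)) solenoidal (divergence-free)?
No, ∇·F = 2*z*(2*x**2 + 3*x*z + 2*exp(y*z) + 2)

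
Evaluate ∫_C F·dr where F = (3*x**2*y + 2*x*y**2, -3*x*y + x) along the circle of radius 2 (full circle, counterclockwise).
-8*pi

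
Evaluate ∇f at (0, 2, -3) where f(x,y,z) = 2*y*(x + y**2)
(4, 24, 0)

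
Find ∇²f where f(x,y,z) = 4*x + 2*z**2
4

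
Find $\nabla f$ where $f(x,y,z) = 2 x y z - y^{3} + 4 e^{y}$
(2*y*z, 2*x*z - 3*y**2 + 4*exp(y), 2*x*y)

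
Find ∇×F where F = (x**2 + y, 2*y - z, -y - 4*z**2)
(0, 0, -1)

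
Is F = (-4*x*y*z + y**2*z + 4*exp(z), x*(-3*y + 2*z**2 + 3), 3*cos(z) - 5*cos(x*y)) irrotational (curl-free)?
No, ∇×F = (x*(-4*z + 5*sin(x*y)), -4*x*y + y**2 - 5*y*sin(x*y) + 4*exp(z), 4*x*z - 2*y*z - 3*y + 2*z**2 + 3)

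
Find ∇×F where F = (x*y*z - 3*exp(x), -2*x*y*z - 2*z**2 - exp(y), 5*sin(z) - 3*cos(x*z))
(2*x*y + 4*z, x*y - 3*z*sin(x*z), z*(-x - 2*y))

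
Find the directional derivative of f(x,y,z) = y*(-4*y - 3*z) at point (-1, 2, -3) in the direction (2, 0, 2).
-3*sqrt(2)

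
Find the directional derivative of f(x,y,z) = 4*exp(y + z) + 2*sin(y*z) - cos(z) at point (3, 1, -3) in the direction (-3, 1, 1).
sqrt(11)*(-exp(2)*sin(3) + 8 - 4*exp(2)*cos(3))*exp(-2)/11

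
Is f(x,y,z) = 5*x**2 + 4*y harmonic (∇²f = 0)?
No, ∇²f = 10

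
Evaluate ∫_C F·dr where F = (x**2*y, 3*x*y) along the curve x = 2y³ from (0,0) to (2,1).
18/5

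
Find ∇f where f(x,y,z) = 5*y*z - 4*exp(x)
(-4*exp(x), 5*z, 5*y)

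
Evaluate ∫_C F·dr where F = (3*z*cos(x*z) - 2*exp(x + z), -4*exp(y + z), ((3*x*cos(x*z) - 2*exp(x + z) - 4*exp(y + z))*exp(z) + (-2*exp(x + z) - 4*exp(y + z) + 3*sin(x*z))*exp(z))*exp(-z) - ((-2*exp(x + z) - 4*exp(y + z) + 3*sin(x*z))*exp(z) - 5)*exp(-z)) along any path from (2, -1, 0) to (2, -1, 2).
-2*exp(4) - 4*E + 3*sin(4) - 5*exp(-2) + 4*exp(-1) + 5 + 2*exp(2)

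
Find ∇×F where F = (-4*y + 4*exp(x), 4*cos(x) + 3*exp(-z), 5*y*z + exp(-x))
(5*z + 3*exp(-z), exp(-x), 4 - 4*sin(x))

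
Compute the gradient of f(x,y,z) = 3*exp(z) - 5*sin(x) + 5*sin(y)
(-5*cos(x), 5*cos(y), 3*exp(z))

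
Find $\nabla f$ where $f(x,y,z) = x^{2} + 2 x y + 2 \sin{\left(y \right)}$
(2*x + 2*y, 2*x + 2*cos(y), 0)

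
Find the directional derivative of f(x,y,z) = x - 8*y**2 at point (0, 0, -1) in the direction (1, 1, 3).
sqrt(11)/11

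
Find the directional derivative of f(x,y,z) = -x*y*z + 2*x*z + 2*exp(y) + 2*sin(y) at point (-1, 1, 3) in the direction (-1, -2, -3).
-sqrt(14)*(2*cos(1) + 3 + 2*E)/7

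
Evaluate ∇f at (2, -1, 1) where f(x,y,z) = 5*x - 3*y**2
(5, 6, 0)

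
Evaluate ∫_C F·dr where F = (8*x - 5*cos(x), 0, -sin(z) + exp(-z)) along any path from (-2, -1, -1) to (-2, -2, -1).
0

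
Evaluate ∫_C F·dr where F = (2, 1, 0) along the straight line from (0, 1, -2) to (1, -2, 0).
-1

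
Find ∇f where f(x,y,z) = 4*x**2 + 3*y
(8*x, 3, 0)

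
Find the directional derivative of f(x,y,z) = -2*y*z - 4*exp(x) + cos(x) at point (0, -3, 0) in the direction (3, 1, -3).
-30*sqrt(19)/19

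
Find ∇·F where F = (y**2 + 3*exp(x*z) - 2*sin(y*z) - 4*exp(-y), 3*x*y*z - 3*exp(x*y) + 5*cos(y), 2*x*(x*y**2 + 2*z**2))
11*x*z - 3*x*exp(x*y) + 3*z*exp(x*z) - 5*sin(y)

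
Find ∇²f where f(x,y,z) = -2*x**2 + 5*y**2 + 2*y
6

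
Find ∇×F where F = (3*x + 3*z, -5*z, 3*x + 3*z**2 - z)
(5, 0, 0)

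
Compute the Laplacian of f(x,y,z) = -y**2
-2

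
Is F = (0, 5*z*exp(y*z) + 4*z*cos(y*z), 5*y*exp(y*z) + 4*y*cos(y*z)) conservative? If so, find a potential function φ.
Yes, F is conservative. φ = 5*exp(y*z) + 4*sin(y*z)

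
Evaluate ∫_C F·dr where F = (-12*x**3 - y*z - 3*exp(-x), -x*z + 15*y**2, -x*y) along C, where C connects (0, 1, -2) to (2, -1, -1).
-63 + 3*exp(-2)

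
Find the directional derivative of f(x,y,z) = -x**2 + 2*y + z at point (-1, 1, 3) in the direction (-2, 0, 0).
-2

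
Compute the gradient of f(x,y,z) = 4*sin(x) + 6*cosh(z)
(4*cos(x), 0, 6*sinh(z))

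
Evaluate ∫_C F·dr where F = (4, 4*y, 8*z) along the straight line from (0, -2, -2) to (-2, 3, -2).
2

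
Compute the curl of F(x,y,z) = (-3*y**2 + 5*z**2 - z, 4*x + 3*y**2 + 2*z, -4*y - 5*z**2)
(-6, 10*z - 1, 6*y + 4)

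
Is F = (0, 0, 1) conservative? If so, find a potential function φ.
Yes, F is conservative. φ = z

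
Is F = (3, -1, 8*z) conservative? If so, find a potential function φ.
Yes, F is conservative. φ = 3*x - y + 4*z**2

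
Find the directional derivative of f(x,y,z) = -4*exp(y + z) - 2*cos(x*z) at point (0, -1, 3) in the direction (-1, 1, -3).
8*sqrt(11)*exp(2)/11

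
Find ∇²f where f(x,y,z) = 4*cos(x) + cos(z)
-4*cos(x) - cos(z)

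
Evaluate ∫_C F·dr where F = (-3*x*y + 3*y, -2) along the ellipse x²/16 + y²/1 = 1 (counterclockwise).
-12*pi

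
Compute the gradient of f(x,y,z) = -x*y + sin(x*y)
(y*(cos(x*y) - 1), x*(cos(x*y) - 1), 0)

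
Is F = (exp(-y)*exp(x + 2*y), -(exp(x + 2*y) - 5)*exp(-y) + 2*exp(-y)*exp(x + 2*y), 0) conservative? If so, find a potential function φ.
Yes, F is conservative. φ = (exp(x + 2*y) - 5)*exp(-y)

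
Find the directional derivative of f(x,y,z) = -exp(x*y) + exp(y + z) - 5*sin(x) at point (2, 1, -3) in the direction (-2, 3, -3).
sqrt(22)*(-2*exp(2) + 5*cos(2))/11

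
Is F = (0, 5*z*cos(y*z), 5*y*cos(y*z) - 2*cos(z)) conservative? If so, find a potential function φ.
Yes, F is conservative. φ = -2*sin(z) + 5*sin(y*z)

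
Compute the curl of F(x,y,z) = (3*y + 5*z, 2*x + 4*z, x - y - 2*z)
(-5, 4, -1)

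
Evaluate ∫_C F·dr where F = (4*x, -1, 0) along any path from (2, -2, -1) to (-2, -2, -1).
0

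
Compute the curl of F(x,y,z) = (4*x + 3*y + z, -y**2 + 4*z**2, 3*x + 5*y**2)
(10*y - 8*z, -2, -3)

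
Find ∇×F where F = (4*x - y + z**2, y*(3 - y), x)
(0, 2*z - 1, 1)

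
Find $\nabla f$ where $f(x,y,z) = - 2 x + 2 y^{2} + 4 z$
(-2, 4*y, 4)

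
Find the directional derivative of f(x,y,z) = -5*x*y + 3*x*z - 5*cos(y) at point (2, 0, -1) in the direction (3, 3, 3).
-7*sqrt(3)/3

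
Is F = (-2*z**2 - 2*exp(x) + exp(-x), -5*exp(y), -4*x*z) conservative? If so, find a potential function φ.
Yes, F is conservative. φ = -2*x*z**2 - 2*exp(x) - 5*exp(y) - exp(-x)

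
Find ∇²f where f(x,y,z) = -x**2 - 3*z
-2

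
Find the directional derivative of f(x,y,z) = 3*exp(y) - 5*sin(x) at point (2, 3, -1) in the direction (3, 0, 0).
-5*cos(2)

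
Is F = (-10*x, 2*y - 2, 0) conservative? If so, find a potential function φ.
Yes, F is conservative. φ = -5*x**2 + y**2 - 2*y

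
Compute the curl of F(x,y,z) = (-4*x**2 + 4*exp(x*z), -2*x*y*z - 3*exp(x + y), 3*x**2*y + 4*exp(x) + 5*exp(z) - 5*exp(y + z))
(3*x**2 + 2*x*y - 5*exp(y + z), -6*x*y + 4*x*exp(x*z) - 4*exp(x), -2*y*z - 3*exp(x + y))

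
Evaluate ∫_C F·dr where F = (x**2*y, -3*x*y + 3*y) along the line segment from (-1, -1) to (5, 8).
39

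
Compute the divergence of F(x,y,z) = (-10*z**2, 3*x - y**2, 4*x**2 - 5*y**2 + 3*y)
-2*y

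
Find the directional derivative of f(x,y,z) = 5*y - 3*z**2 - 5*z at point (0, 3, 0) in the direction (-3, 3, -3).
10*sqrt(3)/3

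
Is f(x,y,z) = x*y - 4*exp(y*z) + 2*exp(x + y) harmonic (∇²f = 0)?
No, ∇²f = -4*y**2*exp(y*z) - 4*z**2*exp(y*z) + 4*exp(x + y)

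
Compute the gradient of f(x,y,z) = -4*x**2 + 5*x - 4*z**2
(5 - 8*x, 0, -8*z)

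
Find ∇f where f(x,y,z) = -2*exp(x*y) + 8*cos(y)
(-2*y*exp(x*y), -2*x*exp(x*y) - 8*sin(y), 0)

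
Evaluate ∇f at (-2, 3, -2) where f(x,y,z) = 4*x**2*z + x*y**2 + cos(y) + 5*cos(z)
(41, -12 - sin(3), 5*sin(2) + 16)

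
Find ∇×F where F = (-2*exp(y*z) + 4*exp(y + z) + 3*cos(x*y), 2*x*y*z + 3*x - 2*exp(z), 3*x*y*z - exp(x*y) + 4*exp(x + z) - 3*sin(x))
(-2*x*y + 3*x*z - x*exp(x*y) + 2*exp(z), -3*y*z + y*exp(x*y) - 2*y*exp(y*z) - 4*exp(x + z) + 4*exp(y + z) + 3*cos(x), 3*x*sin(x*y) + 2*y*z + 2*z*exp(y*z) - 4*exp(y + z) + 3)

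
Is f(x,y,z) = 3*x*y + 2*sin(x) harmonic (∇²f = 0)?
No, ∇²f = -2*sin(x)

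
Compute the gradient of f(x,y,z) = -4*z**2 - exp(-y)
(0, exp(-y), -8*z)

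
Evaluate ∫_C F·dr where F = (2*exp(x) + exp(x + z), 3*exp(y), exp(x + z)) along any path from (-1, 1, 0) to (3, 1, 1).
(-3 + (2 + E)*exp(4))*exp(-1)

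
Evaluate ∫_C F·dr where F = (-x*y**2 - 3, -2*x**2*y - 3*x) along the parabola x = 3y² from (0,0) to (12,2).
-444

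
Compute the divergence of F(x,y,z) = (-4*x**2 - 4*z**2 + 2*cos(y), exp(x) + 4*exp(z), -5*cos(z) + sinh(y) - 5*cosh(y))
-8*x + 5*sin(z)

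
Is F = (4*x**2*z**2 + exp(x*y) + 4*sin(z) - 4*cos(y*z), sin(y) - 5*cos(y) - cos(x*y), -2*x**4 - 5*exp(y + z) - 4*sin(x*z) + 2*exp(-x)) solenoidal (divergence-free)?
No, ∇·F = 8*x*z**2 + x*sin(x*y) - 4*x*cos(x*z) + y*exp(x*y) - 5*exp(y + z) + 5*sin(y) + cos(y)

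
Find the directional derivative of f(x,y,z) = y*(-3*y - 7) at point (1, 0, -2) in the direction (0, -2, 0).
7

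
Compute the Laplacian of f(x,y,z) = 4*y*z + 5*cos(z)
-5*cos(z)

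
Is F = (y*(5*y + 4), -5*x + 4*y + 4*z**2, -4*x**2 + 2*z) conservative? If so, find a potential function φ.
No, ∇×F = (-8*z, 8*x, -10*y - 9) ≠ 0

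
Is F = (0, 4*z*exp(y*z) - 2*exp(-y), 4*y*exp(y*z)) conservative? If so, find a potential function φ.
Yes, F is conservative. φ = 4*exp(y*z) + 2*exp(-y)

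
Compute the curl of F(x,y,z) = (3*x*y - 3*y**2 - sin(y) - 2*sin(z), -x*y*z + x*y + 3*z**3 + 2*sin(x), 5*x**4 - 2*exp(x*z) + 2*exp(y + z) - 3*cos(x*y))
(x*y + 3*x*sin(x*y) - 9*z**2 + 2*exp(y + z), -20*x**3 - 3*y*sin(x*y) + 2*z*exp(x*z) - 2*cos(z), -3*x - y*z + 7*y + 2*cos(x) + cos(y))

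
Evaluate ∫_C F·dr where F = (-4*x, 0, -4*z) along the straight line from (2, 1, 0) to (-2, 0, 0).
0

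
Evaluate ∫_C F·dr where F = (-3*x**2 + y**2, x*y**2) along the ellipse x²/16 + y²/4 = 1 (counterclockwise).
8*pi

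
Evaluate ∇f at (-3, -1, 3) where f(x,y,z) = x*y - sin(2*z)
(-1, -3, -2*cos(6))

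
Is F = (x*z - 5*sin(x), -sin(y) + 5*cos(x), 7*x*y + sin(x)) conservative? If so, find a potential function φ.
No, ∇×F = (7*x, x - 7*y - cos(x), -5*sin(x)) ≠ 0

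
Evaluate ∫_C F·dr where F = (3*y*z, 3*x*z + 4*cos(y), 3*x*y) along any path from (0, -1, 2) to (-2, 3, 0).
4*sin(3) + 4*sin(1)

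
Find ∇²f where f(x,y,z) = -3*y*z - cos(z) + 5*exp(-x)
cos(z) + 5*exp(-x)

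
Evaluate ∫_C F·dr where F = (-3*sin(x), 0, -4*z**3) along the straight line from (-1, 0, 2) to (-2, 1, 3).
-65 - 3*cos(1) + 3*cos(2)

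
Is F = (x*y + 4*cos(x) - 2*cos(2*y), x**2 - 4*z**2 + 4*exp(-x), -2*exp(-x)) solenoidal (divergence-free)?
No, ∇·F = y - 4*sin(x)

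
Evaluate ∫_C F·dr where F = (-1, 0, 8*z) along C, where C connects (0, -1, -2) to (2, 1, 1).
-14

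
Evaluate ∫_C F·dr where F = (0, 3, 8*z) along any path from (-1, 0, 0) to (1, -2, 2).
10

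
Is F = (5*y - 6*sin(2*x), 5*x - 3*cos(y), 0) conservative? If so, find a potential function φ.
Yes, F is conservative. φ = 5*x*y - 3*sin(y) + 3*cos(2*x)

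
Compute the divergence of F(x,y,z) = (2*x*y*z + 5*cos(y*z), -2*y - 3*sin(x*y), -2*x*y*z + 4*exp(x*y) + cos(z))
-2*x*y - 3*x*cos(x*y) + 2*y*z - sin(z) - 2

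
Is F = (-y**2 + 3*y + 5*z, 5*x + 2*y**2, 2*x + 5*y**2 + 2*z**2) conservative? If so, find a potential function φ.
No, ∇×F = (10*y, 3, 2*y + 2) ≠ 0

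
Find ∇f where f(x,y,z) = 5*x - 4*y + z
(5, -4, 1)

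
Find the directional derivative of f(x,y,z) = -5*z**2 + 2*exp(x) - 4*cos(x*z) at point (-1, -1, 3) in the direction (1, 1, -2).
sqrt(6)*(-10*E*sin(3) + 1 + 30*E)*exp(-1)/3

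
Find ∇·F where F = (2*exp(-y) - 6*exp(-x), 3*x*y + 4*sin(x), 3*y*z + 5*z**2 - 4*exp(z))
3*x + 3*y + 10*z - 4*exp(z) + 6*exp(-x)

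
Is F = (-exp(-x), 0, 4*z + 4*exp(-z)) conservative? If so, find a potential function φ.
Yes, F is conservative. φ = 2*z**2 - 4*exp(-z) + exp(-x)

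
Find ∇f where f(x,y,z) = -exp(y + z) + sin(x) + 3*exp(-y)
(cos(x), (-exp(2*y + z) - 3)*exp(-y), -exp(y + z))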